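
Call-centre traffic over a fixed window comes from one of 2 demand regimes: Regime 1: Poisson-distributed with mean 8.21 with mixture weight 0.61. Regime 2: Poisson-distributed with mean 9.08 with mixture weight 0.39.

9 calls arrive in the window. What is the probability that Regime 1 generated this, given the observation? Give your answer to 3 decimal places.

0.601

P(component k | x) = π_k·f_k(x) / marginal(x), where marginal(x) = Σ_j π_j·f_j(x).
Evaluate each component's likelihood at the observed value:
  L_1 = e^(−8.21)·8.21^9/9! = 0.126989
  L_2 = e^(−9.08)·9.08^9/9! = 0.131709
Unnormalised posteriors:
  π_1·L_1 = 0.61 × 0.126989 = 0.0774636
  π_2·L_2 = 0.39 × 0.131709 = 0.0513665
Evidence: 0.0774636 + 0.0513665 = 0.12883
Responsibility of Regime 1: 0.0774636 / 0.12883 ≈ 0.601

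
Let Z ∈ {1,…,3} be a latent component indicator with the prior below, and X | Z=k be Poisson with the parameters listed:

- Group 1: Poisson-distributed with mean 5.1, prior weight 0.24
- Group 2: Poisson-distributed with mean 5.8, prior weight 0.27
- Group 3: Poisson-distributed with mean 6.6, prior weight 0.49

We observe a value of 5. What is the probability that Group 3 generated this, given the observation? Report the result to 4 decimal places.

0.4449

Posterior ∝ prior × likelihood, so P(k | x) ∝ π_k f_k(x); normalise over all components.
Poisson probabilities:
  f_1 = e^(−5.1)·5.1^5/5! = 0.175294
  f_2 = e^(−5.8)·5.8^5/5! = 0.165596
  f_3 = e^(−6.6)·6.6^5/5! = 0.141969
Prior × likelihood for each component:
  π_1·f_1 = 0.24 × 0.175294 = 0.0420706
  π_2·f_2 = 0.27 × 0.165596 = 0.044711
  π_3·f_3 = 0.49 × 0.141969 = 0.069565
Marginal: 0.0420706 + 0.044711 + 0.069565 = 0.156347
P(Group 3 | data) ≈ 0.4449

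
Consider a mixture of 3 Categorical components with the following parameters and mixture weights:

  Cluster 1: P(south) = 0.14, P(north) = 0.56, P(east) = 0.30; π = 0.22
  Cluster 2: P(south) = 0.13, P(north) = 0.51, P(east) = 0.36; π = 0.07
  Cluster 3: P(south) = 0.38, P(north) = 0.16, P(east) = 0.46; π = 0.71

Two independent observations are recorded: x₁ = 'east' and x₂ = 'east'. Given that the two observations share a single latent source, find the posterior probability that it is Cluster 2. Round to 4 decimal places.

0.0507

P(component k | x) = P(Z=k)·f_k(x) / marginal(x), where marginal(x) = Σ_j P(Z=j)·f_j(x).
Since both observations come from the same component, the likelihood for component k is f_k(x₁)·f_k(x₂).
  f_1 = [0.3] × [0.3] = 0.09
  f_2 = [0.36] × [0.36] = 0.1296
  f_3 = [0.46] × [0.46] = 0.2116
Multiply by the mixture weights:
  P(Z=1)·f_1 = 0.22 × 0.09 = 0.0198
  P(Z=2)·f_2 = 0.07 × 0.1296 = 0.009072
  P(Z=3)·f_3 = 0.71 × 0.2116 = 0.150236
Sum: 0.0198 + 0.009072 + 0.150236 = 0.179108
So the posterior for Cluster 2 is 0.009072 / 0.179108 ≈ 0.0507.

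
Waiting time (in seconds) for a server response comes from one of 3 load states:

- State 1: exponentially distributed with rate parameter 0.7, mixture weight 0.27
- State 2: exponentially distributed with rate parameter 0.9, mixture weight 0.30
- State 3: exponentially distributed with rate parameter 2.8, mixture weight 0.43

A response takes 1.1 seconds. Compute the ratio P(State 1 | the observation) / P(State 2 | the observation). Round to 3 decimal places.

0.872

The posterior odds equal the prior odds times the likelihood ratio: (π_i/π_j)·(f_i(x)/f_j(x)).
Exponential densities:
  p_1 = 0.7·e^(−0.7·1.1) = 0.7·e^(−0.7700) = 0.324109
  p_2 = 0.9·e^(−0.9·1.1) = 0.9·e^(−0.9900) = 0.334419
  p_3 = 2.8·e^(−2.8·1.1) = 2.8·e^(−3.0800) = 0.128686
Odds = (0.27/0.30) × (0.324109/0.334419) = 0.9 × 0.969171 ≈ 0.872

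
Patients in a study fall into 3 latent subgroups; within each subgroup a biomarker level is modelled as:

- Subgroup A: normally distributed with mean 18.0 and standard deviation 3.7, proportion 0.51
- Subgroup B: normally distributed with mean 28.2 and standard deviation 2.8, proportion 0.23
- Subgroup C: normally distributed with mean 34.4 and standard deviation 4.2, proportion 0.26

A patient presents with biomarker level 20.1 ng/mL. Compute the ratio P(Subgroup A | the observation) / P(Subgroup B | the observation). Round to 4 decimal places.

93.7717

The posterior odds equal the prior odds times the likelihood ratio: (w_i/w_j)·(f_i(x)/f_j(x)).
Component likelihoods at x = 20.1 ng/mL:
  f_A = 0.0917821
  f_B = 0.00217034
  f_C = 0.00028867
0.0468089 / 0.000499179 ≈ 93.7717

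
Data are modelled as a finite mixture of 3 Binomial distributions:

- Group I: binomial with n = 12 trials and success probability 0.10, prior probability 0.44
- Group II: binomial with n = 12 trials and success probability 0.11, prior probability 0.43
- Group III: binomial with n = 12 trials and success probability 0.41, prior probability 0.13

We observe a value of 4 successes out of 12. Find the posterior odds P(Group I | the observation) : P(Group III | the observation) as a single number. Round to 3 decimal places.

Only the two components matter; the odds are (w_i f_i(x)) / (w_j f_j(x)).
Component likelihoods at x = 4 successes out of 12:
  L_I = 0.0213081
  L_II = 0.0285296
  L_III = 0.205379
Posterior odds = (w_I·L_I) / (w_III·L_III) = (0.44·0.0213081) / (0.13·0.205379) = 0.00937558 / 0.0266993 ≈ 0.351

0.351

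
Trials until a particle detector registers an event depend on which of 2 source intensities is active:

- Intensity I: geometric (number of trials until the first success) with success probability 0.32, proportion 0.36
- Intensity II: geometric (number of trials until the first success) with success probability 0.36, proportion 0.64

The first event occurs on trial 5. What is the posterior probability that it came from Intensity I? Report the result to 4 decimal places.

0.3892

The responsibility of component k is P(Z=k) f_k(x) divided by Σ_j P(Z=j) f_j(x).
Geometric probabilities:
  f_I = 0.0684204
  f_II = 0.060398
Unnormalised posteriors:
  P(Z=I)·f_I = 0.36 × 0.0684204 = 0.0246313
  P(Z=II)·f_II = 0.64 × 0.060398 = 0.0386547
Denominator: 0.0246313 + 0.0386547 = 0.0632861
So the posterior for Intensity I is 0.0246313 / 0.0632861 ≈ 0.3892.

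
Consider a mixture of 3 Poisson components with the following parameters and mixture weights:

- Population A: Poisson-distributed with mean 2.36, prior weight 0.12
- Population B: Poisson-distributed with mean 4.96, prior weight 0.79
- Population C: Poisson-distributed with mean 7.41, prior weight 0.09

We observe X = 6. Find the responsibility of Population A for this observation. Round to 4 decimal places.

0.0209

Apply Bayes' rule: the posterior for each component is proportional to its prior times its likelihood at x.
Evaluate each component's likelihood at the observed value:
  p_A = e^(−2.36)·2.36^6/6! = 0.0226571
  p_B = e^(−4.96)·4.96^6/6! = 0.14503
  p_C = e^(−7.41)·7.41^6/6! = 0.139141
Multiply by the mixture weights:
  π_A·p_A = 0.12 × 0.0226571 = 0.00271885
  π_B·p_B = 0.79 × 0.14503 = 0.114573
  π_C·p_C = 0.09 × 0.139141 = 0.0125227
Normaliser: 0.00271885 + 0.114573 + 0.0125227 = 0.129815
Responsibility of Population A: 0.00271885 / 0.129815 ≈ 0.0209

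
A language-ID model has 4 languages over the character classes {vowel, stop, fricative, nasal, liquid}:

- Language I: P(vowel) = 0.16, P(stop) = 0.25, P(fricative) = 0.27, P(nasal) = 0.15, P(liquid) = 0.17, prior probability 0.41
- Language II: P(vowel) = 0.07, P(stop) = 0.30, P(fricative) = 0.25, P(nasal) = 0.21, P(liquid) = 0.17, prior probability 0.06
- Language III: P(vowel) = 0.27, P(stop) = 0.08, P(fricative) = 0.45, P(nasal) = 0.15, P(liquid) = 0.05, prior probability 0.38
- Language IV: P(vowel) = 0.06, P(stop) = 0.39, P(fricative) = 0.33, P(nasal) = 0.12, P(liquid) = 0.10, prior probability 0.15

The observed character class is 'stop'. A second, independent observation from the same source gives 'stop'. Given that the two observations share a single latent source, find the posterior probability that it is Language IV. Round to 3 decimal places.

0.405

By Bayes' theorem, P(k | x) = w_k f_k(x) / Σ_j w_j f_j(x).
Since both observations come from the same component, the likelihood for component k is f_k(x₁)·f_k(x₂).
  f_I = [P(stop | comp) = 0.25] × [0.25] = 0.0625
  f_II = [P(stop | comp) = 0.30] × [0.3] = 0.09
  f_III = [P(stop | comp) = 0.08] × [0.08] = 0.0064
  f_IV = [P(stop | comp) = 0.39] × [0.39] = 0.1521
Unnormalised posteriors:
  w_I·f_I = 0.41 × 0.0625 = 0.025625
  w_II·f_II = 0.06 × 0.09 = 0.0054
  w_III·f_III = 0.38 × 0.0064 = 0.002432
  w_IV·f_IV = 0.15 × 0.1521 = 0.022815
Denominator: 0.025625 + 0.0054 + 0.002432 + 0.022815 = 0.056272
So the posterior for Language IV is 0.022815 / 0.056272 ≈ 0.405.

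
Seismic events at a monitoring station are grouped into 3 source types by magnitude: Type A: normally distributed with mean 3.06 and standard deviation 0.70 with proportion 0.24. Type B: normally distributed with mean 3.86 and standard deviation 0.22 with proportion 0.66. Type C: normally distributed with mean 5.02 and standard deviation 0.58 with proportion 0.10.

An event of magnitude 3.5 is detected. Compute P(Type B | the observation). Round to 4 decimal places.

0.7327

P(component k | x) = π_k·f_k(x) / marginal(x), where marginal(x) = Σ_j π_j·f_j(x).
Normal densities:
  p_A = (1/(0.70·√(2π)))·exp(−(3.5−3.06)²/(2·0.70²)) = 0.569918·exp(-0.19755) = 0.467753
  p_B = (1/(0.22·√(2π)))·exp(−(3.5−3.86)²/(2·0.22²)) = 1.813374·exp(-1.33884) = 0.475374
  p_C = (1/(0.58·√(2π)))·exp(−(3.5−5.02)²/(2·0.58²)) = 0.687832·exp(-3.43401) = 0.0221877
Unnormalised posteriors:
  π_A·p_A = 0.24 × 0.467753 = 0.112261
  π_B·p_B = 0.66 × 0.475374 = 0.313747
  π_C·p_C = 0.10 × 0.0221877 = 0.00221877
Normaliser: 0.112261 + 0.313747 + 0.00221877 = 0.428226
Responsibility of Type B: 0.313747 / 0.428226 ≈ 0.7327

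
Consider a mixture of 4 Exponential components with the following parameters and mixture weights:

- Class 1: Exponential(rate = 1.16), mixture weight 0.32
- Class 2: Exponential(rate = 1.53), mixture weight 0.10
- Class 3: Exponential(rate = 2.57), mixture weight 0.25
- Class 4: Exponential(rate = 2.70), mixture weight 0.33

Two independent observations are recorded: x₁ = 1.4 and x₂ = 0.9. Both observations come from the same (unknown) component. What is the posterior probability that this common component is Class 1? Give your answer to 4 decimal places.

0.6478

Posterior ∝ prior × likelihood, so P(k | x) ∝ w_k f_k(x); normalise over all components.
Since both observations come from the same component, the likelihood for component k is f_k(x₁)·f_k(x₂).
  p_1 = [1.16·e^(−1.16·1.4) = 1.16·e^(−1.6240) = 0.228646] × [0.408371] = 0.0933724
  p_2 = [1.53·e^(−1.53·1.4) = 1.53·e^(−2.1420) = 0.179652] × [0.386072] = 0.0693586
  p_3 = [2.57·e^(−2.57·1.4) = 2.57·e^(−3.5980) = 0.0703626] × [0.254337] = 0.0178958
  p_4 = [2.70·e^(−2.70·1.4) = 2.70·e^(−3.7800) = 0.0616213] × [0.237699] = 0.0146473
Multiply by the mixture weights:
  w_1·p_1 = 0.32 × 0.0933724 = 0.0298792
  w_2·p_2 = 0.10 × 0.0693586 = 0.00693586
  w_3·p_3 = 0.25 × 0.0178958 = 0.00447395
  w_4·p_4 = 0.33 × 0.0146473 = 0.00483362
Sum: 0.0298792 + 0.00693586 + 0.00447395 + 0.00483362 = 0.0461226
Responsibility of Class 1: 0.0298792 / 0.0461226 ≈ 0.6478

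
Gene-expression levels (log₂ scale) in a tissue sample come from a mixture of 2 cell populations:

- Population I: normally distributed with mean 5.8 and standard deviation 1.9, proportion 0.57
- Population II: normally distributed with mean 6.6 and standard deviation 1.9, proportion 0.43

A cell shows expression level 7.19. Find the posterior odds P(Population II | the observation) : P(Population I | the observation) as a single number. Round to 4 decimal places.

0.9395

The posterior odds equal the prior odds times the likelihood ratio: (π_i/π_j)·(f_i(x)/f_j(x)).
Normal densities:
  L_I = 0.160671
  L_II = 0.200086
0.0860372 / 0.0915825 ≈ 0.9395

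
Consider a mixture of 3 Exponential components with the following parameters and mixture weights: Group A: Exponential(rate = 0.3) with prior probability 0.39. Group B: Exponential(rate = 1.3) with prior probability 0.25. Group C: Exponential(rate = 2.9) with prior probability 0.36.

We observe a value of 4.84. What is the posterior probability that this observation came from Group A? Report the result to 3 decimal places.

0.978

By Bayes' theorem, P(k | x) = P(Z=k) f_k(x) / Σ_j P(Z=j) f_j(x).
Component likelihoods at x = 4.84:
  f_A = 0.0702305
  f_B = 0.00240637
  f_C = 2.32617e-06
Unnormalised posteriors:
  P(Z=A)·f_A = 0.39 × 0.0702305 = 0.0273899
  P(Z=B)·f_B = 0.25 × 0.00240637 = 0.000601593
  P(Z=C)·f_C = 0.36 × 2.32617e-06 = 8.3742e-07
Evidence: 0.0273899 + 0.000601593 + 8.3742e-07 = 0.0279923
So the posterior for Group A is 0.0273899 / 0.0279923 ≈ 0.978.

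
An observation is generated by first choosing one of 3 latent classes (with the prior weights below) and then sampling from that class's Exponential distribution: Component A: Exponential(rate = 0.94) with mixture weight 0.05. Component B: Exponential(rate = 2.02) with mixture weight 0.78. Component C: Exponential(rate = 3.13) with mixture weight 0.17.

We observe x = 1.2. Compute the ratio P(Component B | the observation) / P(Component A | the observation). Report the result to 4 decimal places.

Only the two components matter; the odds are (w_i f_i(x)) / (w_j f_j(x)).
Exponential densities:
  p_A = 0.304259
  p_B = 0.178905
  p_C = 0.0731702
Odds = (0.78/0.05) × (0.178905/0.304259) = 15.6 × 0.588001 ≈ 9.1728

9.1728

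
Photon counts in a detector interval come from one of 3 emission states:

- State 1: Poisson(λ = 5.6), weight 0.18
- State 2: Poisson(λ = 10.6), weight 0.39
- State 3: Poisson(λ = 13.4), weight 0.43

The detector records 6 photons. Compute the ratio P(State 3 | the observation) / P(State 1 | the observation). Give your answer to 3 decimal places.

Only the two components matter; the odds are (π_i f_i(x)) / (π_j f_j(x)).
Poisson probabilities:
  f_1 = e^(−5.6)·5.6^6/6! = 0.158397
  f_2 = e^(−10.6)·10.6^6/6! = 0.0490887
  f_3 = e^(−13.4)·13.4^6/6! = 0.0121829
Posterior odds = (π_3·f_3) / (π_1·f_1) = (0.43·0.0121829) / (0.18·0.158397) = 0.00523864 / 0.0285114 ≈ 0.184

0.184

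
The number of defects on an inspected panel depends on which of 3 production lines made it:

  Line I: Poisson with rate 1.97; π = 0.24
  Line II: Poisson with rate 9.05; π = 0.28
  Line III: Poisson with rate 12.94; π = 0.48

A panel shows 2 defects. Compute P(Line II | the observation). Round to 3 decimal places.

0.020

P(component k | x) = π_k·f_k(x) / marginal(x), where marginal(x) = Σ_j π_j·f_j(x).
Evaluate each component's likelihood at the observed value:
  f_I = e^(−1.97)·1.97^2/2! = 0.270609
  f_II = e^(−9.05)·9.05^2/2! = 0.00480731
  f_III = e^(−12.94)·12.94^2/2! = 0.000200941
Weight by the priors:
  π_I·f_I = 0.24 × 0.270609 = 0.0649462
  π_II·f_II = 0.28 × 0.00480731 = 0.00134605
  π_III·f_III = 0.48 × 0.000200941 = 9.64515e-05
Denominator: 0.0649462 + 0.00134605 + 9.64515e-05 = 0.0663887
P(Line II | data) ≈ 0.020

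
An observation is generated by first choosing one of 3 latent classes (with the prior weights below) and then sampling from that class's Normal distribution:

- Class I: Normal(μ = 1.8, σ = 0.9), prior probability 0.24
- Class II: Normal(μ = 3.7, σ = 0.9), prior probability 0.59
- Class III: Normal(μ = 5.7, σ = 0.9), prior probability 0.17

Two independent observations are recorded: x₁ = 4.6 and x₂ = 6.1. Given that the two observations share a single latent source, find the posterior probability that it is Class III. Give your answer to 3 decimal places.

P(component k | x) = w_k·f_k(x) / marginal(x), where marginal(x) = Σ_j w_j·f_j(x).
Since both observations come from the same component, the likelihood for component k is f_k(x₁)·f_k(x₂).
  p_I = [0.00350668] × [4.89568e-06] = 1.71676e-08
  p_II = [0.268856] × [0.0126622] = 0.00340431
  p_III = [0.210033] × [0.401582] = 0.0843454
Unnormalised posteriors:
  w_I·p_I = 0.24 × 1.71676e-08 = 4.12022e-09
  w_II·p_II = 0.59 × 0.00340431 = 0.00200855
  w_III·p_III = 0.17 × 0.0843454 = 0.0143387
Normaliser: 4.12022e-09 + 0.00200855 + 0.0143387 = 0.0163473
Responsibility of Class III: 0.0143387 / 0.0163473 ≈ 0.877

0.877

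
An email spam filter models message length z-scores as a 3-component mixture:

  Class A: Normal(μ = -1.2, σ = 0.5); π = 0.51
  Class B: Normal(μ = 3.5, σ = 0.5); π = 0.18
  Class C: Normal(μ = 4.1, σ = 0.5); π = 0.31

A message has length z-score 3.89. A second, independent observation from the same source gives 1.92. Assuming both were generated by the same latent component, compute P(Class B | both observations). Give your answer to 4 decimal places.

The responsibility of component k is P(Z=k) f_k(x) divided by Σ_j P(Z=j) f_j(x).
Since both observations come from the same component, the likelihood for component k is f_k(x₁)·f_k(x₂).
  L_A = [(1/(0.5·√(2π)))·exp(−(3.89−-1.2)²/(2·0.5²)) = 0.797885·exp(-51.81620) = 2.50294e-23] × [2.79736e-09] = 7.00161e-32
  L_B = [(1/(0.5·√(2π)))·exp(−(3.89−3.5)²/(2·0.5²)) = 0.797885·exp(-0.30420) = 0.58861] × [0.00541495] = 0.00318729
  L_C = [(1/(0.5·√(2π)))·exp(−(3.89−4.1)²/(2·0.5²)) = 0.797885·exp(-0.08820) = 0.730525] × [5.94371e-05] = 4.34203e-05
Multiply by the mixture weights:
  P(Z=A)·L_A = 0.51 × 7.00161e-32 = 3.57082e-32
  P(Z=B)·L_B = 0.18 × 0.00318729 = 0.000573713
  P(Z=C)·L_C = 0.31 × 4.34203e-05 = 1.34603e-05
Normaliser: 3.57082e-32 + 0.000573713 + 1.34603e-05 = 0.000587173
Responsibility of Class B: 0.000573713 / 0.000587173 ≈ 0.9771

0.9771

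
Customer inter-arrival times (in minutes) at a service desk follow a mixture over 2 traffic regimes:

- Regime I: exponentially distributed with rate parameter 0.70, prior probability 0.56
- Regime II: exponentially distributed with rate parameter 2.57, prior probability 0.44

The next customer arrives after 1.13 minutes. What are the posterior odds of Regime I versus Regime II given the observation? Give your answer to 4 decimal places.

Posterior odds = (π_i f_i(x)) / (π_j f_j(x)); the normalising sum cancels.
Component likelihoods at x = 1.13 minutes:
  f_I = 0.70·e^(−0.70·1.13) = 0.70·e^(−0.7910) = 0.317374
  f_II = 2.57·e^(−2.57·1.13) = 2.57·e^(−2.9041) = 0.140831
Posterior odds = (π_I·f_I) / (π_II·f_II) = (0.56·0.317374) / (0.44·0.140831) = 0.177729 / 0.0619657 ≈ 2.8682

2.8682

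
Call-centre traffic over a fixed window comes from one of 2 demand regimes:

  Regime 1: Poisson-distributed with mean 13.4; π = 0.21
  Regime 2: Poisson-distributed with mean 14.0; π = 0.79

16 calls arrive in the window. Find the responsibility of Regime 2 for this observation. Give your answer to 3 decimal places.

0.806

Apply Bayes' rule: the posterior for each component is proportional to its prior times its likelihood at x.
Evaluate each component's likelihood at the observed value:
  f_1 = e^(−13.4)·13.4^16/16! = 0.0782548
  f_2 = e^(−14.0)·14.0^16/16! = 0.0865578
Weight by the priors:
  π_1·f_1 = 0.21 × 0.0782548 = 0.0164335
  π_2·f_2 = 0.79 × 0.0865578 = 0.0683807
Marginal: 0.0164335 + 0.0683807 = 0.0848142
Responsibility of Regime 2: 0.0683807 / 0.0848142 ≈ 0.806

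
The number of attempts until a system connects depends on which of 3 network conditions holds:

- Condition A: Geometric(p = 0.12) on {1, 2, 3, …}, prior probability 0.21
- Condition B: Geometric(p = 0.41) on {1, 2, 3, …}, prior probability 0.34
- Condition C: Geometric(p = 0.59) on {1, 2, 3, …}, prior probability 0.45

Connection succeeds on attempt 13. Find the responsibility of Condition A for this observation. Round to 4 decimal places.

0.9553

P(component k | x) = w_k·f_k(x) / marginal(x), where marginal(x) = Σ_j w_j·f_j(x).
Component likelihoods at x = 13:
  L_A = 0.12·(1−0.12)^12 = 0.12·0.215671 = 0.0258805
  L_B = 0.41·(1−0.41)^12 = 0.41·0.0017792 = 0.000729471
  L_C = 0.59·(1−0.59)^12 = 0.59·2.25635e-05 = 1.33125e-05
Weight by the priors:
  w_A·L_A = 0.21 × 0.0258805 = 0.00543491
  w_B·L_B = 0.34 × 0.000729471 = 0.00024802
  w_C·L_C = 0.45 × 1.33125e-05 = 5.99061e-06
Denominator: 0.00543491 + 0.00024802 + 5.99061e-06 = 0.00568892
So the posterior for Condition A is 0.00543491 / 0.00568892 ≈ 0.9553.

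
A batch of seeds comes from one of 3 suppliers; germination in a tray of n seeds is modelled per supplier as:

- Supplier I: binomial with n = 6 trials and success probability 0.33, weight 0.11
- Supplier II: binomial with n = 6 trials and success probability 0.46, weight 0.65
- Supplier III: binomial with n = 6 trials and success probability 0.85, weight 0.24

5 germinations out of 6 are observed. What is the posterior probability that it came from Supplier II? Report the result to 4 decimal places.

0.3077

The responsibility of component k is w_k f_k(x) divided by Σ_j w_j f_j(x).
Binomial probabilities:
  L_I = 0.0157324
  L_II = 0.066732
  L_III = 0.399335
Prior × likelihood for each component:
  w_I·L_I = 0.11 × 0.0157324 = 0.00173057
  w_II·L_II = 0.65 × 0.066732 = 0.0433758
  w_III·L_III = 0.24 × 0.399335 = 0.0958403
Normaliser: 0.00173057 + 0.0433758 + 0.0958403 = 0.140947
P(Supplier II | 5 germinations out of 6) = 0.0433758 / 0.140947 ≈ 0.3077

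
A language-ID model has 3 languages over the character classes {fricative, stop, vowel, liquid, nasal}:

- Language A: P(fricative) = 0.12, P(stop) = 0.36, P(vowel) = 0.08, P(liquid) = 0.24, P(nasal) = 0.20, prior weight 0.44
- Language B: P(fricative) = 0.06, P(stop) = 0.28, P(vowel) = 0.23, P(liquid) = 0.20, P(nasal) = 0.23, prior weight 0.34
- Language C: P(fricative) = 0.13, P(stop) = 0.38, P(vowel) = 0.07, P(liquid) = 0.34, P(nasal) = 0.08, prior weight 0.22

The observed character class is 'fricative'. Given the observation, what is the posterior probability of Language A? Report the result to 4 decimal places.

0.5187

Posterior ∝ prior × likelihood, so P(k | x) ∝ π_k f_k(x); normalise over all components.
Categorical probabilities:
  L_A = P(fricative | comp) = 0.12
  L_B = P(fricative | comp) = 0.06
  L_C = P(fricative | comp) = 0.13
Weight by the priors:
  π_A·L_A = 0.44 × 0.12 = 0.0528
  π_B·L_B = 0.34 × 0.06 = 0.0204
  π_C·L_C = 0.22 × 0.13 = 0.0286
Marginal: 0.0528 + 0.0204 + 0.0286 = 0.1018
P(Language A | 'fricative') = 0.0528 / 0.1018 ≈ 0.5187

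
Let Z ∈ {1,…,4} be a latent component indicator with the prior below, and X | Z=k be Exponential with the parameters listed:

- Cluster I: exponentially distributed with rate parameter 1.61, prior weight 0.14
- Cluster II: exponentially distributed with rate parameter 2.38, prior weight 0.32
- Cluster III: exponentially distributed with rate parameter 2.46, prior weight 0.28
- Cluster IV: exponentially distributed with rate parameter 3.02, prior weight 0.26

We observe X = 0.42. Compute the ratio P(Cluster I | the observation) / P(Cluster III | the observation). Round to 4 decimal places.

0.4676

Since P(k|x) ∝ w_k f_k(x), the posterior odds are w_i f_i(x) / (w_j f_j(x)).
Evaluate each component's likelihood at the observed value:
  f_I = 0.818759
  f_II = 0.875903
  f_III = 0.875431
  f_IV = 0.84947
Odds = (0.14/0.28) × (0.818759/0.875431) = 0.5 × 0.935263 ≈ 0.4676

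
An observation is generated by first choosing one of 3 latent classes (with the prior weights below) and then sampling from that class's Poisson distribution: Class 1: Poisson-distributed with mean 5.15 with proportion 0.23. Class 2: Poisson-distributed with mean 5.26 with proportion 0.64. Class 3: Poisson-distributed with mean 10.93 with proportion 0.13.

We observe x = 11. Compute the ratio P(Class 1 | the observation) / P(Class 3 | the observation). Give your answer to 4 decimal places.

0.1456

Posterior odds = (w_i f_i(x)) / (w_j f_j(x)); the normalising sum cancels.
Component likelihoods at x = 11:
  f_1 = e^(−5.15)·5.15^11/11! = 0.0098199
  f_2 = e^(−5.26)·5.26^11/11! = 0.0110994
  f_3 = e^(−10.93)·10.93^11/11! = 0.119351
0.00225858 / 0.0155157 ≈ 0.1456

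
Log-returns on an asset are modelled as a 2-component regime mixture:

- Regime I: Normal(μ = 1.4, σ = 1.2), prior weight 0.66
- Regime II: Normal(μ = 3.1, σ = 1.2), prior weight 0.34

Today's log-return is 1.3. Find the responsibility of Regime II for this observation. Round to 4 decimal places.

Posterior ∝ prior × likelihood, so P(k | x) ∝ π_k f_k(x); normalise over all components.
Component likelihoods at x = 1.3:
  f_I = (1/(1.2·√(2π)))·exp(−(1.3−1.4)²/(2·1.2²)) = 0.332452·exp(-0.00347) = 0.3313
  f_II = (1/(1.2·√(2π)))·exp(−(1.3−3.1)²/(2·1.2²)) = 0.332452·exp(-1.12500) = 0.107931
Weight by the priors:
  π_I·f_I = 0.66 × 0.3313 = 0.218658
  π_II·f_II = 0.34 × 0.107931 = 0.0366967
Sum: 0.218658 + 0.0366967 = 0.255354
So the posterior for Regime II is 0.0366967 / 0.255354 ≈ 0.1437.

0.1437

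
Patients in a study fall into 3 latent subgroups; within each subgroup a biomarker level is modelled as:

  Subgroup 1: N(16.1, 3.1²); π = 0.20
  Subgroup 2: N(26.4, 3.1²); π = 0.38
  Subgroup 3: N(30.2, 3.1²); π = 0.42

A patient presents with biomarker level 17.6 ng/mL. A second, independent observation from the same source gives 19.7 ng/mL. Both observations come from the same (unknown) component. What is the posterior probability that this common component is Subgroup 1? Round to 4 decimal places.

Apply Bayes' rule: the posterior for each component is proportional to its prior times its likelihood at x.
Since both observations come from the same component, the likelihood for component k is f_k(x₁)·f_k(x₂).
  f_1 = [0.114474] × [0.0655699] = 0.00750606
  f_2 = [0.00228937] × [0.0124513] = 2.85057e-05
  f_3 = [3.32823e-05] × [0.000415282] = 1.38215e-08
Multiply by the mixture weights:
  π_1·f_1 = 0.20 × 0.00750606 = 0.00150121
  π_2·f_2 = 0.38 × 2.85057e-05 = 1.08322e-05
  π_3·f_3 = 0.42 × 1.38215e-08 = 5.80504e-09
Marginal: 0.00150121 + 1.08322e-05 + 5.80504e-09 = 0.00151205
So the posterior for Subgroup 1 is 0.00150121 / 0.00151205 ≈ 0.9928.

0.9928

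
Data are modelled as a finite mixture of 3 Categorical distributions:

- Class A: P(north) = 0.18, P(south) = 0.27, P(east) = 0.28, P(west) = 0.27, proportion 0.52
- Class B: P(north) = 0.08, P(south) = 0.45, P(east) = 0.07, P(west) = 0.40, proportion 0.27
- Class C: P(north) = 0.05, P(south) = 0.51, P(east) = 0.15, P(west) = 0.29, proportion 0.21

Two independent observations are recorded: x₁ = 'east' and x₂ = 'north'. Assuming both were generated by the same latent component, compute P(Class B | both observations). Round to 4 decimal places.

0.0516

P(component k | x) = π_k·f_k(x) / marginal(x), where marginal(x) = Σ_j π_j·f_j(x).
Since both observations come from the same component, the likelihood for component k is f_k(x₁)·f_k(x₂).
  f_A = [P(east | comp) = 0.28] × [0.18] = 0.0504
  f_B = [P(east | comp) = 0.07] × [0.08] = 0.0056
  f_C = [P(east | comp) = 0.15] × [0.05] = 0.0075
Unnormalised posteriors:
  π_A·f_A = 0.52 × 0.0504 = 0.026208
  π_B·f_B = 0.27 × 0.0056 = 0.001512
  π_C·f_C = 0.21 × 0.0075 = 0.001575
Normaliser: 0.026208 + 0.001512 + 0.001575 = 0.029295
Responsibility of Class B: 0.001512 / 0.029295 ≈ 0.0516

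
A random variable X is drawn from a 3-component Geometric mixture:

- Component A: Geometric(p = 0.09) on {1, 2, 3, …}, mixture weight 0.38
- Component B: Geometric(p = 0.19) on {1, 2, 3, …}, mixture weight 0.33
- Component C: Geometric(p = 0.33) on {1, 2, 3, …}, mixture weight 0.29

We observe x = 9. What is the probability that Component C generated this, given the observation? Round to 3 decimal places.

The responsibility of component k is w_k f_k(x) divided by Σ_j w_j f_j(x).
Component likelihoods at x = 9:
  L_A = 0.0423227
  L_B = 0.0352074
  L_C = 0.0134002
Unnormalised posteriors:
  w_A·L_A = 0.38 × 0.0423227 = 0.0160826
  w_B·L_B = 0.33 × 0.0352074 = 0.0116184
  w_C·L_C = 0.29 × 0.0134002 = 0.00388607
Denominator: 0.0160826 + 0.0116184 + 0.00388607 = 0.0315871
Responsibility of Component C: 0.00388607 / 0.0315871 ≈ 0.123

0.123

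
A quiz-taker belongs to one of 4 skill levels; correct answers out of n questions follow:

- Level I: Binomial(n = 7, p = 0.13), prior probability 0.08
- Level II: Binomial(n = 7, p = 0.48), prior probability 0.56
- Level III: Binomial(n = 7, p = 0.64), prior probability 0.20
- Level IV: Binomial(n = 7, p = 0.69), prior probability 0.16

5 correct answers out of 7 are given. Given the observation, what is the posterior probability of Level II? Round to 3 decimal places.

P(component k | x) = w_k·f_k(x) / marginal(x), where marginal(x) = Σ_j w_j·f_j(x).
Component likelihoods at x = 5 correct answers out of 7:
  L_I = C(7,5)·0.13^5·0.87^2 = 21·3.71293e-05·0.7569 = 0.000590167
  L_II = C(7,5)·0.48^5·0.52^2 = 21·0.0254804·0.2704 = 0.144688
  L_III = C(7,5)·0.64^5·0.36^2 = 21·0.107374·0.1296 = 0.29223
  L_IV = C(7,5)·0.69^5·0.31^2 = 21·0.156403·0.0961 = 0.315637
Multiply by the mixture weights:
  w_I·L_I = 0.08 × 0.000590167 = 4.72133e-05
  w_II·L_II = 0.56 × 0.144688 = 0.0810252
  w_III·L_III = 0.20 × 0.29223 = 0.0584459
  w_IV·L_IV = 0.16 × 0.315637 = 0.0505019
Normaliser: 4.72133e-05 + 0.0810252 + 0.0584459 + 0.0505019 = 0.19002
P(Level II | the observation) = 0.0810252 / 0.19002 ≈ 0.426

0.426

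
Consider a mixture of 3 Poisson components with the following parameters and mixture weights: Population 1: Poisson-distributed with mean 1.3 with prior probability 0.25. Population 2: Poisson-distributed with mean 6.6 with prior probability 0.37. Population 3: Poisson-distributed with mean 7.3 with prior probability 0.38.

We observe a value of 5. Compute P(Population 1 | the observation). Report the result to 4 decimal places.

0.0213

P(component k | x) = P(Z=k)·f_k(x) / marginal(x), where marginal(x) = Σ_j P(Z=j)·f_j(x).
Poisson probabilities:
  f_1 = e^(−1.3)·1.3^5/5! = 0.00843243
  f_2 = e^(−6.6)·6.6^5/5! = 0.141969
  f_3 = e^(−7.3)·7.3^5/5! = 0.116703
Prior × likelihood for each component:
  P(Z=1)·f_1 = 0.25 × 0.00843243 = 0.00210811
  P(Z=2)·f_2 = 0.37 × 0.141969 = 0.0525287
  P(Z=3)·f_3 = 0.38 × 0.116703 = 0.0443473
Denominator: 0.00210811 + 0.0525287 + 0.0443473 = 0.0989841
Responsibility of Population 1: 0.00210811 / 0.0989841 ≈ 0.0213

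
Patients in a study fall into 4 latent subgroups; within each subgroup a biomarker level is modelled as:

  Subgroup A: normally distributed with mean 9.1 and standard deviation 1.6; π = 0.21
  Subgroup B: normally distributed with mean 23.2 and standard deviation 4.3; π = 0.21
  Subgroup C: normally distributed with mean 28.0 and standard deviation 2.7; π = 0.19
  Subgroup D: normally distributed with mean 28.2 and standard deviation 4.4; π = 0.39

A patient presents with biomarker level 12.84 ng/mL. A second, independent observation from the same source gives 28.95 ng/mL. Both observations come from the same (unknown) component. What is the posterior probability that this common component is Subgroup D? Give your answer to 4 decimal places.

0.1495

P(component k | x) = P(Z=k)·f_k(x) / marginal(x), where marginal(x) = Σ_j P(Z=j)·f_j(x).
Since both observations come from the same component, the likelihood for component k is f_k(x₁)·f_k(x₂).
  f_A = [(1/(1.6·√(2π)))·exp(−(12.84−9.1)²/(2·1.6²)) = 0.249339·exp(-2.73195) = 0.01623] × [9.43114e-35] = 1.53067e-36
  f_B = [(1/(4.3·√(2π)))·exp(−(12.84−23.2)²/(2·4.3²)) = 0.092777·exp(-2.90237) = 0.00509283] × [0.037945] = 0.000193247
  f_C = [(1/(2.7·√(2π)))·exp(−(12.84−28.0)²/(2·2.7²)) = 0.147756·exp(-15.76307) = 2.10732e-08] × [0.138888] = 2.92681e-09
  f_D = [(1/(4.4·√(2π)))·exp(−(12.84−28.2)²/(2·4.4²)) = 0.090669·exp(-6.09322) = 0.000204741] × [0.089361] = 1.82958e-05
Multiply by the mixture weights:
  P(Z=A)·f_A = 0.21 × 1.53067e-36 = 3.21441e-37
  P(Z=B)·f_B = 0.21 × 0.000193247 = 4.05819e-05
  P(Z=C)·f_C = 0.19 × 2.92681e-09 = 5.56094e-10
  P(Z=D)·f_D = 0.39 × 1.82958e-05 = 7.13538e-06
Evidence: 3.21441e-37 + 4.05819e-05 + 5.56094e-10 + 7.13538e-06 = 4.77178e-05
So the posterior for Subgroup D is 7.13538e-06 / 4.77178e-05 ≈ 0.1495.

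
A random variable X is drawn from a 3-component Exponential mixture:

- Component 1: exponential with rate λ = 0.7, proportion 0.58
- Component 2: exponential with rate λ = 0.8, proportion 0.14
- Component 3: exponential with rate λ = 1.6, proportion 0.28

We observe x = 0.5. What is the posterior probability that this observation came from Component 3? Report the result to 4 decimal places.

Apply Bayes' rule: the posterior for each component is proportional to its prior times its likelihood at x.
Component likelihoods at x = 0.5:
  L_1 = 0.7·e^(−0.7·0.5) = 0.7·e^(−0.3500) = 0.493282
  L_2 = 0.8·e^(−0.8·0.5) = 0.8·e^(−0.4000) = 0.536256
  L_3 = 1.6·e^(−1.6·0.5) = 1.6·e^(−0.8000) = 0.718926
Prior × likelihood for each component:
  π_1·L_1 = 0.58 × 0.493282 = 0.286103
  π_2·L_2 = 0.14 × 0.536256 = 0.0750758
  π_3·L_3 = 0.28 × 0.718926 = 0.201299
Marginal: 0.286103 + 0.0750758 + 0.201299 = 0.562479
P(Component 3 | x) = 0.201299 / 0.562479 ≈ 0.3579

0.3579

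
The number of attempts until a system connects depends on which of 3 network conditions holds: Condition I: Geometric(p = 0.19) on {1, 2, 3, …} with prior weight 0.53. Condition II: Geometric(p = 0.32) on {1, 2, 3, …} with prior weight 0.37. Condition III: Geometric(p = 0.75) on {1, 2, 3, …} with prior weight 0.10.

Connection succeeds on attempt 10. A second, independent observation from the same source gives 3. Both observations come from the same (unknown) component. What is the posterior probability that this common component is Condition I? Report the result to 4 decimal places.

The responsibility of component k is w_k f_k(x) divided by Σ_j w_j f_j(x).
Since both observations come from the same component, the likelihood for component k is f_k(x₁)·f_k(x₂).
  L_I = [0.028518] × [0.124659] = 0.00355502
  L_II = [0.00994787] × [0.147968] = 0.00147197
  L_III = [2.86102e-06] × [0.046875] = 1.3411e-07
Prior × likelihood for each component:
  w_I·L_I = 0.53 × 0.00355502 = 0.00188416
  w_II·L_II = 0.37 × 0.00147197 = 0.000544628
  w_III·L_III = 0.10 × 1.3411e-07 = 1.3411e-08
Normaliser: 0.00188416 + 0.000544628 + 1.3411e-08 = 0.0024288
P(Condition I | data) = 0.00188416 / 0.0024288 ≈ 0.7758

0.7758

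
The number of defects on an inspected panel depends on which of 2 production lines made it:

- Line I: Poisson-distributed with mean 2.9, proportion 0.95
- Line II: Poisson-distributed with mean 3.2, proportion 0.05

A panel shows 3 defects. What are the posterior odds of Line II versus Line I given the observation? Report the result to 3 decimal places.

0.052

Posterior odds = (P(Z=i) f_i(x)) / (P(Z=j) f_j(x)); the normalising sum cancels.
Component likelihoods at x = 3 defects:
  L_I = 0.22366
  L_II = 0.222616
0.0111308 / 0.212477 ≈ 0.052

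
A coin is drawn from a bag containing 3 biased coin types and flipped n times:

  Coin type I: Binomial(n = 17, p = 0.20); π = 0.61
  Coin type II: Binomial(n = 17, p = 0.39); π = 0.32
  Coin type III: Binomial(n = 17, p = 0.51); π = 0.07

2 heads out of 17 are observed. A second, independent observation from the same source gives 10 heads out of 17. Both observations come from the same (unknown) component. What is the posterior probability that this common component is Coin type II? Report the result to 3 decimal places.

0.775

By Bayes' theorem, P(k | x) = π_k f_k(x) / Σ_j π_j f_j(x).
Since both observations come from the same component, the likelihood for component k is f_k(x₁)·f_k(x₂).
  p_I = [C(17,2)·0.20^2·0.80^15 = 136·0.04·0.0351844 = 0.191403] × [0.000417643] = 7.9938e-05
  p_II = [C(17,2)·0.39^2·0.61^15 = 136·0.1521·0.000602487 = 0.0124628] × [0.0497542] = 0.000620077
  p_III = [C(17,2)·0.51^2·0.49^15 = 136·0.2601·2.25393e-05 = 0.000797298] × [0.157018] = 0.00012519
Unnormalised posteriors:
  π_I·p_I = 0.61 × 7.9938e-05 = 4.87622e-05
  π_II·p_II = 0.32 × 0.000620077 = 0.000198425
  π_III·p_III = 0.07 × 0.00012519 = 8.7633e-06
Evidence: 4.87622e-05 + 0.000198425 + 8.7633e-06 = 0.00025595
Responsibility of Coin type II: 0.000198425 / 0.00025595 ≈ 0.775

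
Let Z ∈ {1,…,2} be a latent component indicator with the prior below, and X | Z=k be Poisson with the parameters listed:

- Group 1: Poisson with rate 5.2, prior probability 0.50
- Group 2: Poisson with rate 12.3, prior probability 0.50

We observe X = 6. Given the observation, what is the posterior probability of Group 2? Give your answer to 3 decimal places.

The responsibility of component k is P(Z=k) f_k(x) divided by Σ_j P(Z=j) f_j(x).
Component likelihoods at x = 6:
  p_1 = e^(−5.2)·5.2^6/6! = 0.15148
  p_2 = e^(−12.3)·12.3^6/6! = 0.0218915
Prior × likelihood for each component:
  P(Z=1)·p_1 = 0.50 × 0.15148 = 0.0757402
  P(Z=2)·p_2 = 0.50 × 0.0218915 = 0.0109458
Denominator: 0.0757402 + 0.0109458 = 0.0866859
P(Group 2 | data) = 0.0109458 / 0.0866859 ≈ 0.126

0.126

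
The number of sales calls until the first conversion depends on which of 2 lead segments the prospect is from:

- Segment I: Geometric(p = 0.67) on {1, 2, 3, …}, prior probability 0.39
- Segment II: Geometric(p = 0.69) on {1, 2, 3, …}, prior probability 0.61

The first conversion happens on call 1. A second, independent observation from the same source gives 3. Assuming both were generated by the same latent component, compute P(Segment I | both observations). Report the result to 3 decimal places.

The responsibility of component k is π_k f_k(x) divided by Σ_j π_j f_j(x).
Since both observations come from the same component, the likelihood for component k is f_k(x₁)·f_k(x₂).
  p_I = [0.67·(1−0.67)^0 = 0.67·1 = 0.67] × [0.072963] = 0.0488852
  p_II = [0.69·(1−0.69)^0 = 0.69·1 = 0.69] × [0.066309] = 0.0457532
Multiply by the mixture weights:
  π_I·p_I = 0.39 × 0.0488852 = 0.0190652
  π_II·p_II = 0.61 × 0.0457532 = 0.0279095
Sum: 0.0190652 + 0.0279095 = 0.0469747
P(Segment I | x₁,x₂) = 0.0190652 / 0.0469747 ≈ 0.406

0.406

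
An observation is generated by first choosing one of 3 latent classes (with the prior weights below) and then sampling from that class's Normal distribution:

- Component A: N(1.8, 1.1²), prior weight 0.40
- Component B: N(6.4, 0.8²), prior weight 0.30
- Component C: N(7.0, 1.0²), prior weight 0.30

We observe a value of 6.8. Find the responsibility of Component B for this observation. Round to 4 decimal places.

0.5295

Posterior ∝ prior × likelihood, so P(k | x) ∝ P(Z=k) f_k(x); normalise over all components.
Evaluate each component's likelihood at the observed value:
  f_A = (1/(1.1·√(2π)))·exp(−(6.8−1.8)²/(2·1.1²)) = 0.362675·exp(-10.33058) = 1.18305e-05
  f_B = (1/(0.8·√(2π)))·exp(−(6.8−6.4)²/(2·0.8²)) = 0.498678·exp(-0.12500) = 0.440082
  f_C = (1/(1.0·√(2π)))·exp(−(6.8−7.0)²/(2·1.0²)) = 0.398942·exp(-0.02000) = 0.391043
Weight by the priors:
  P(Z=A)·f_A = 0.40 × 1.18305e-05 = 4.73221e-06
  P(Z=B)·f_B = 0.30 × 0.440082 = 0.132024
  P(Z=C)·f_C = 0.30 × 0.391043 = 0.117313
Marginal: 4.73221e-06 + 0.132024 + 0.117313 = 0.249342
Responsibility of Component B: 0.132024 / 0.249342 ≈ 0.5295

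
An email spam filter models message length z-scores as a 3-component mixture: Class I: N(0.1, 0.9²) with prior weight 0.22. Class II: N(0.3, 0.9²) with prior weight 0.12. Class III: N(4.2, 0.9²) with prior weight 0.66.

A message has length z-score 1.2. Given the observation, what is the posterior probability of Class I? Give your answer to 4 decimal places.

0.5805

P(component k | x) = π_k·f_k(x) / marginal(x), where marginal(x) = Σ_j π_j·f_j(x).
Component likelihoods at x = 1.2:
  L_I = (1/(0.9·√(2π)))·exp(−(1.2−0.1)²/(2·0.9²)) = 0.443269·exp(-0.74691) = 0.210033
  L_II = (1/(0.9·√(2π)))·exp(−(1.2−0.3)²/(2·0.9²)) = 0.443269·exp(-0.50000) = 0.268856
  L_III = (1/(0.9·√(2π)))·exp(−(1.2−4.2)²/(2·0.9²)) = 0.443269·exp(-5.55556) = 0.00171364
Multiply by the mixture weights:
  π_I·L_I = 0.22 × 0.210033 = 0.0462072
  π_II·L_II = 0.12 × 0.268856 = 0.0322628
  π_III·L_III = 0.66 × 0.00171364 = 0.001131
Denominator: 0.0462072 + 0.0322628 + 0.001131 = 0.079601
P(Class I | x) = 0.0462072 / 0.079601 ≈ 0.5805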